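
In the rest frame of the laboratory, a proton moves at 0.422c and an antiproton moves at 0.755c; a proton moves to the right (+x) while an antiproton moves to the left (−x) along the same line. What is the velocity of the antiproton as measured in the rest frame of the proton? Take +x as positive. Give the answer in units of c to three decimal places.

-0.893c

β_A = 0.422, β_B = -0.755.
Transform to A's frame with the inverse velocity-addition law: u' = (u − v)/(1 − uv/c²), taking u = β_B and v = β_A.
u' = (-0.755 − 0.422) / (1 − (0.422)(-0.755)) = -1.1770/1.3186 = -0.8926.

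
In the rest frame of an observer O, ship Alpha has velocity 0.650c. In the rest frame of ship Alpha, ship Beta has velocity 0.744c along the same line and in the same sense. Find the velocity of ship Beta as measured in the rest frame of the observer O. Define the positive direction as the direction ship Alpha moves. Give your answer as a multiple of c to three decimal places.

With v = 0.650 and u' = 0.744 (in units of c),
u = (u' + v)/(1 + u'v/c²):
u = (0.744 + 0.650) / (1 + 0.744·0.650) = 1.3940/1.4836 = 0.9396
(Galilean addition would give +1.394c, exceeding c.)

0.940c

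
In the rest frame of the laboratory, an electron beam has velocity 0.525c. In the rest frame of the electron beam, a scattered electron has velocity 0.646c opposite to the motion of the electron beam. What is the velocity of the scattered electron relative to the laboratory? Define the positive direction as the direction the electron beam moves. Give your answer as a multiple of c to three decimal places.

With v = 0.525 and u' = -0.646 (in units of c),
u = (u' + v)/(1 + u'v/c²):
u = (-0.646 + 0.525) / (1 + (-0.646)·0.525) = -0.1210/0.6609 = -0.1831
(Galilean addition would give -0.121c.)

-0.183c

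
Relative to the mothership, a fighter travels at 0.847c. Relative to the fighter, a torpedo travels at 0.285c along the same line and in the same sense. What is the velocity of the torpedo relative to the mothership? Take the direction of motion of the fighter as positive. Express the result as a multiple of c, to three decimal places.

0.912c

With v = 0.847 and u' = 0.285 (in units of c),
u = (u' + v)/(1 + u'v/c²):
u = (0.285 + 0.847) / (1 + 0.285·0.847) = 1.1320/1.2414 = 0.9119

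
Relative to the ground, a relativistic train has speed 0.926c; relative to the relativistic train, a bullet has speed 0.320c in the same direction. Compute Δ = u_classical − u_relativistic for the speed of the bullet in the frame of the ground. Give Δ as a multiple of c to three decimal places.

Galilean: u_cl = 0.320 + 0.926 = 1.2460.
Relativistic: u_rel = (0.320 + 0.926) / (1 + 0.320·0.926) = 1.2460/1.2963 = 0.9612.
Δ = 1.2460 − 0.9612 = 0.2848.
(The classical prediction exceeds c; the relativistic result does not.)

Δ = 0.285c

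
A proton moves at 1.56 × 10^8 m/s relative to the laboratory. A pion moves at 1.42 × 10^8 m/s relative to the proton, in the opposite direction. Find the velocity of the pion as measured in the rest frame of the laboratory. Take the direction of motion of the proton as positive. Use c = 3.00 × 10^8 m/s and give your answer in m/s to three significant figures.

+1.86 × 10^7 m/s

In units of c (dividing by 3.00 × 10^8 m/s): v = 0.520, u' = -0.473.
u = (u' + v)/(1 + u'v/c²):
u = (-0.473 + 0.520) / (1 + (-0.473)·0.520) = 0.0467/0.7539 = 0.0619
Converting back: u = 0.0619 × 3.00 × 10^8 m/s.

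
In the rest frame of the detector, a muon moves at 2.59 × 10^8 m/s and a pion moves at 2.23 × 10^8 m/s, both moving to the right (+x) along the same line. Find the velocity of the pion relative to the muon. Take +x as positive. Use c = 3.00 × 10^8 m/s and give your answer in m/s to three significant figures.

-1.00 × 10^8 m/s

β_A = 0.863, β_B = 0.743 (dividing each by c = 3.00 × 10^8 m/s).
Transform to A's frame with the inverse velocity-addition law: u' = (u − v)/(1 − uv/c²), taking u = β_B and v = β_A.
u' = (0.743 − 0.863) / (1 − (0.863)(0.743)) = -0.1200/0.3583 = -0.3350.
u' = -0.3350 × 3.00 × 10^8 m/s.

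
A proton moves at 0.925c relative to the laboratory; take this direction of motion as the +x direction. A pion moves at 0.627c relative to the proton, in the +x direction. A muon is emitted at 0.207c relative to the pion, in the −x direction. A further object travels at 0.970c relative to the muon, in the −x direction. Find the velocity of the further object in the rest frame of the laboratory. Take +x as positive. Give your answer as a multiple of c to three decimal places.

Apply u = (u' + v)/(1 + u'v/c²) successively, working outward toward the laboratory.
Start: velocity of the proton relative to the laboratory = 0.9250c.
Compose with the pion (u' = 0.627 in the proton frame): u_1 = (0.627 + 0.925) / (1 + 0.627·0.925) = 1.5520/1.5800 = 0.9823.
Compose with the muon (u' = -0.207 in the pion frame): u_2 = (-0.207 + 0.982) / (1 + (-0.207)·0.982) = 0.7753/0.7967 = 0.9732.
Compose with the further object (u' = -0.970 in the muon frame): u_3 = (-0.970 + 0.973) / (1 + (-0.970)·0.973) = 0.0032/0.0560 = 0.0567.

+0.057c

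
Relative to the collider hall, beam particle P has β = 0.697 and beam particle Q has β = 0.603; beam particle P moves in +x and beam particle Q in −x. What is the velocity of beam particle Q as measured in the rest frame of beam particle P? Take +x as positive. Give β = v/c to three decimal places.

β = -0.915

β_A = 0.697, β_B = -0.603.
Transform to A's frame with the inverse velocity-addition law: u' = (u − v)/(1 − uv/c²), taking u = β_B and v = β_A.
u' = (-0.603 − 0.697) / (1 − (0.697)(-0.603)) = -1.3000/1.4203 = -0.9153.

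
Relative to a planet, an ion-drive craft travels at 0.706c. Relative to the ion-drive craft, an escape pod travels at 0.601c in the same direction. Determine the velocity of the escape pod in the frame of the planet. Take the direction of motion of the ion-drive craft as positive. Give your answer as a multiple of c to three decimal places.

0.918c

With v = 0.706 and u' = 0.601 (in units of c),
u = (u' + v)/(1 + u'v/c²):
u = (0.601 + 0.706) / (1 + 0.601·0.706) = 1.3070/1.4243 = 0.9176
(Galilean addition would give +1.307c, exceeding c.)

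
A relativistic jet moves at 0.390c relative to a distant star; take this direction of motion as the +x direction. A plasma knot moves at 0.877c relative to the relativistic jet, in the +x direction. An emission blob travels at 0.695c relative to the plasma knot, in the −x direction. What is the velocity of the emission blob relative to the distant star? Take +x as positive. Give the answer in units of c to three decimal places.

Apply u = (u' + v)/(1 + u'v/c²) successively, working outward toward the distant star.
Start: velocity of the relativistic jet relative to the distant star = 0.3900c.
Compose with the plasma knot (u' = 0.877 in the relativistic jet frame): u_1 = (0.877 + 0.390) / (1 + 0.877·0.390) = 1.2670/1.3420 = 0.9441.
Compose with the emission blob (u' = -0.695 in the plasma knot frame): u_2 = (-0.695 + 0.944) / (1 + (-0.695)·0.944) = 0.2491/0.3439 = 0.7244.

+0.724c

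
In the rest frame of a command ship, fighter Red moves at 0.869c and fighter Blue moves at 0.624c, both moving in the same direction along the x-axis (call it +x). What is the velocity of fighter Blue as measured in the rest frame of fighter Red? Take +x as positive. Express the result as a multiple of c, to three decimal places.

β_A = 0.869, β_B = 0.624.
Transform to A's frame with the inverse velocity-addition law: u' = (u − v)/(1 − uv/c²), taking u = β_B and v = β_A.
u' = (0.624 − 0.869) / (1 − (0.869)(0.624)) = -0.2450/0.4577 = -0.5352.

-0.535c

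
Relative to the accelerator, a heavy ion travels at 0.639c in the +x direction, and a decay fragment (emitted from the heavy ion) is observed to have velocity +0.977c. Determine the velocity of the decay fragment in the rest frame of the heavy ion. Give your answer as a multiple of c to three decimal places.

Invert the composition law: u' = (u − v)/(1 − uv/c²).
u' = (0.977 − 0.639) / (1 − (0.977)(0.639)) = 0.3380/0.3757 = 0.8997.

+0.900c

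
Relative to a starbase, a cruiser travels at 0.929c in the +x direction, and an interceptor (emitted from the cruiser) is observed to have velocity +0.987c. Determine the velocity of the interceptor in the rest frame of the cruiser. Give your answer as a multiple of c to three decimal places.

Invert the composition law: u' = (u − v)/(1 − uv/c²).
u' = (0.987 − 0.929) / (1 − (0.987)(0.929)) = 0.0580/0.0831 = 0.6981.

+0.698c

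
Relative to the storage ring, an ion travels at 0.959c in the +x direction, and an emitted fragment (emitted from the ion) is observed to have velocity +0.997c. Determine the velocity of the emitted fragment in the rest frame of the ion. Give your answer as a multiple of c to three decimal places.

+0.866c

Invert the composition law: u' = (u − v)/(1 − uv/c²).
u' = (0.997 − 0.959) / (1 − (0.997)(0.959)) = 0.0380/0.0439 = 0.8661.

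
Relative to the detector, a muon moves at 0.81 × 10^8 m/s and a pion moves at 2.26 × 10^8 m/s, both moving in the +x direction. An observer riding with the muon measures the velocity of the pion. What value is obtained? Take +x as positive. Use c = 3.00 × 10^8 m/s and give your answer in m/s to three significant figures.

β_A = 0.270, β_B = 0.753 (dividing each by c = 3.00 × 10^8 m/s).
Transform to A's frame with the inverse velocity-addition law: u' = (u − v)/(1 − uv/c²), taking u = β_B and v = β_A.
u' = (0.753 − 0.270) / (1 − (0.270)(0.753)) = 0.4833/0.7966 = 0.6067.
u' = 0.6067 × 3.00 × 10^8 m/s.

+1.82 × 10^8 m/s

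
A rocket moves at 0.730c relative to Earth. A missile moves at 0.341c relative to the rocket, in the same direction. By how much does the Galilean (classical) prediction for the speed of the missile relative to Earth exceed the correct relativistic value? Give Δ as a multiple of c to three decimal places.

Galilean: u_cl = 0.341 + 0.730 = 1.0710.
Relativistic: u_rel = (0.341 + 0.730) / (1 + 0.341·0.730) = 1.0710/1.2489 = 0.8575.
Δ = 1.0710 − 0.8575 = 0.2135.
(The classical prediction exceeds c; the relativistic result does not.)

Δ = 0.213c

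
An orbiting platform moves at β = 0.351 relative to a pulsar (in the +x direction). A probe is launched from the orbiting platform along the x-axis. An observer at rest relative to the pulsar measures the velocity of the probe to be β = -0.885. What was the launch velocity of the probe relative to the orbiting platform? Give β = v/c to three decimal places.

β = -0.943

Invert the composition law: u' = (u − v)/(1 − uv/c²).
u' = (-0.885 − 0.351) / (1 − (-0.885)(0.351)) = -1.2360/1.3106 = -0.9431.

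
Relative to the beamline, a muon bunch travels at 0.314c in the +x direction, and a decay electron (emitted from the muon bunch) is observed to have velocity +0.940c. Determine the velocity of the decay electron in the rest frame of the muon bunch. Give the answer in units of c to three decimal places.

+0.888c

Invert the composition law: u' = (u − v)/(1 − uv/c²).
u' = (0.940 − 0.314) / (1 − (0.940)(0.314)) = 0.6260/0.7048 = 0.8881.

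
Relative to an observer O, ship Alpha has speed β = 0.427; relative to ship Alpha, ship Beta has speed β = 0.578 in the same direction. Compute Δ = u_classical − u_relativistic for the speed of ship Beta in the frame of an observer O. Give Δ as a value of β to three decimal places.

Galilean: u_cl = 0.578 + 0.427 = 1.0050.
Relativistic: u_rel = (0.578 + 0.427) / (1 + 0.578·0.427) = 1.0050/1.2468 = 0.8061.
Δ = 1.0050 − 0.8061 = 0.1989.
(The classical prediction exceeds c; the relativistic result does not.)

Δ = 0.199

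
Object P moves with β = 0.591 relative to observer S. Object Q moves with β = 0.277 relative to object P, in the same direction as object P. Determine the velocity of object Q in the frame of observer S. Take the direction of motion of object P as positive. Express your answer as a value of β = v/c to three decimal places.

With v = 0.591 and u' = 0.277 (in units of c),
u = (u' + v)/(1 + u'v/c²):
u = (0.277 + 0.591) / (1 + 0.277·0.591) = 0.8680/1.1637 = 0.7459

β = 0.746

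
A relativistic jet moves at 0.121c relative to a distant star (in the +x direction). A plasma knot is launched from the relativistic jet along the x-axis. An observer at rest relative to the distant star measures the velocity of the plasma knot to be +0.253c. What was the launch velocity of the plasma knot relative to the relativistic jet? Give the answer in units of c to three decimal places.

Invert the composition law: u' = (u − v)/(1 − uv/c²).
u' = (0.253 − 0.121) / (1 − (0.253)(0.121)) = 0.1320/0.9694 = 0.1362.

+0.136c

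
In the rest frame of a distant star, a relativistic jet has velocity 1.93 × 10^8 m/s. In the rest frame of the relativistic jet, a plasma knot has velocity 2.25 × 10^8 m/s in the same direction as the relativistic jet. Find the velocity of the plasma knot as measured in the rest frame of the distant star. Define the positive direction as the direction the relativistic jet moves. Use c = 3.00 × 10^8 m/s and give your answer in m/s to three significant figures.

In units of c (dividing by 3.00 × 10^8 m/s): v = 0.643, u' = 0.750.
u = (u' + v)/(1 + u'v/c²):
u = (0.750 + 0.643) / (1 + 0.750·0.643) = 1.3933/1.4825 = 0.9399
(Galilean addition would give +1.393c, exceeding c.)
Converting back: u = 0.9399 × 3.00 × 10^8 m/s.

2.82 × 10^8 m/s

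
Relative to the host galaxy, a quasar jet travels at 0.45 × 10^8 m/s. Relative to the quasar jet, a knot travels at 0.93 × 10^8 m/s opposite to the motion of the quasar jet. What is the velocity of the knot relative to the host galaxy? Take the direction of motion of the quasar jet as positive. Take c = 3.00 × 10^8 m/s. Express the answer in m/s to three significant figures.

In units of c (dividing by 3.00 × 10^8 m/s): v = 0.150, u' = -0.310.
u = (u' + v)/(1 + u'v/c²):
u = (-0.310 + 0.150) / (1 + (-0.310)·0.150) = -0.1600/0.9535 = -0.1678
Converting back: u = -0.1678 × 3.00 × 10^8 m/s.

-5.03 × 10^7 m/s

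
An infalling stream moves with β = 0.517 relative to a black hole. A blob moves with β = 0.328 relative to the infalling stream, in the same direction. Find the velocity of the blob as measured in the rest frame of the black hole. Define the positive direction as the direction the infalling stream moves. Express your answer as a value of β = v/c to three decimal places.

β = 0.722

With v = 0.517 and u' = 0.328 (in units of c),
u = (u' + v)/(1 + u'v/c²):
u = (0.328 + 0.517) / (1 + 0.328·0.517) = 0.8450/1.1696 = 0.7225
(Galilean addition would give +0.845c.)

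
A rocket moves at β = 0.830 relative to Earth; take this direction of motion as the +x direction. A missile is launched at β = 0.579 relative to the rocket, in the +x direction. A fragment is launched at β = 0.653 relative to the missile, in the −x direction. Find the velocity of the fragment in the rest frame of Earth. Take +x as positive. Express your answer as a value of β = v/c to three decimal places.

Apply u = (u' + v)/(1 + u'v/c²) successively, working outward toward Earth.
Start: velocity of the rocket relative to Earth = 0.8300c.
Compose with the missile (u' = 0.579 in the rocket frame): u_1 = (0.579 + 0.830) / (1 + 0.579·0.830) = 1.4090/1.4806 = 0.9517.
Compose with the fragment (u' = -0.653 in the missile frame): u_2 = (-0.653 + 0.952) / (1 + (-0.653)·0.952) = 0.2987/0.3786 = 0.7889.

β = +0.789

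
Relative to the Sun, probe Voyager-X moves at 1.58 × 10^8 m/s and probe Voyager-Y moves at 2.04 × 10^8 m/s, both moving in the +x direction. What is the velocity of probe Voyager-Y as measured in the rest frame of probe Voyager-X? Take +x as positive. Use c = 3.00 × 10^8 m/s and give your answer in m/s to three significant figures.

+7.17 × 10^7 m/s

β_A = 0.527, β_B = 0.680 (dividing each by c = 3.00 × 10^8 m/s).
Transform to A's frame with the inverse velocity-addition law: u' = (u − v)/(1 − uv/c²), taking u = β_B and v = β_A.
u' = (0.680 − 0.527) / (1 − (0.527)(0.680)) = 0.1533/0.6419 = 0.2389.
u' = 0.2389 × 3.00 × 10^8 m/s.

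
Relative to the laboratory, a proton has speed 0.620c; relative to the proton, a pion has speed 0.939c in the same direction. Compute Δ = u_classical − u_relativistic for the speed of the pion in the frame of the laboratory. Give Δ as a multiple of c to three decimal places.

Galilean: u_cl = 0.939 + 0.620 = 1.5590.
Relativistic: u_rel = (0.939 + 0.620) / (1 + 0.939·0.620) = 1.5590/1.5822 = 0.9853.
Δ = 1.5590 − 0.9853 = 0.5737.
(The classical prediction exceeds c; the relativistic result does not.)

Δ = 0.574c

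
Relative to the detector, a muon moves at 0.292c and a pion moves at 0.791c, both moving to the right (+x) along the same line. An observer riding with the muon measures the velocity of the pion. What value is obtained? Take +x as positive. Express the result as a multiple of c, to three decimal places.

+0.649c

β_A = 0.292, β_B = 0.791.
Transform to A's frame with the inverse velocity-addition law: u' = (u − v)/(1 − uv/c²), taking u = β_B and v = β_A.
u' = (0.791 − 0.292) / (1 − (0.292)(0.791)) = 0.4990/0.7690 = 0.6489.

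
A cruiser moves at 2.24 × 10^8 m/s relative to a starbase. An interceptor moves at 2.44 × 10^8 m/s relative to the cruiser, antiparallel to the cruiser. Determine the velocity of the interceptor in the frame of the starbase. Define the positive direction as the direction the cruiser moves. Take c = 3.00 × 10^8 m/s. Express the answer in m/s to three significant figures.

In units of c (dividing by 3.00 × 10^8 m/s): v = 0.747, u' = -0.813.
u = (u' + v)/(1 + u'v/c²):
u = (-0.813 + 0.747) / (1 + (-0.813)·0.747) = -0.0667/0.3927 = -0.1698
Converting back: u = -0.1698 × 3.00 × 10^8 m/s.

-5.09 × 10^7 m/s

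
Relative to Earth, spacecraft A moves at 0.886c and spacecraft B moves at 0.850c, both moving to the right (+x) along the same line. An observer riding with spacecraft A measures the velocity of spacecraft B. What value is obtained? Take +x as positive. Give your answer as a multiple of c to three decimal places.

-0.146c

β_A = 0.886, β_B = 0.850.
Transform to A's frame with the inverse velocity-addition law: u' = (u − v)/(1 − uv/c²), taking u = β_B and v = β_A.
u' = (0.850 − 0.886) / (1 − (0.886)(0.850)) = -0.0360/0.2469 = -0.1458.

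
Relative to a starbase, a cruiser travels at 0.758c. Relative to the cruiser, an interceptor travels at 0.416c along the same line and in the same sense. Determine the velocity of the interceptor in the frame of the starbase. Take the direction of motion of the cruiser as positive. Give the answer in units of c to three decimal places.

With v = 0.758 and u' = 0.416 (in units of c),
u = (u' + v)/(1 + u'v/c²):
u = (0.416 + 0.758) / (1 + 0.416·0.758) = 1.1740/1.3153 = 0.8926
(Galilean addition would give +1.174c, exceeding c.)

0.893c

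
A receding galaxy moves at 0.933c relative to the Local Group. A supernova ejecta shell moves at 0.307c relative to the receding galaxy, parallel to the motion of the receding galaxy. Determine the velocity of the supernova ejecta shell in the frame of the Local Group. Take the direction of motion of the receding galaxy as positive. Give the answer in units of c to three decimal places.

With v = 0.933 and u' = 0.307 (in units of c),
u = (u' + v)/(1 + u'v/c²):
u = (0.307 + 0.933) / (1 + 0.307·0.933) = 1.2400/1.2864 = 0.9639
(Galilean addition would give +1.240c, exceeding c.)

0.964c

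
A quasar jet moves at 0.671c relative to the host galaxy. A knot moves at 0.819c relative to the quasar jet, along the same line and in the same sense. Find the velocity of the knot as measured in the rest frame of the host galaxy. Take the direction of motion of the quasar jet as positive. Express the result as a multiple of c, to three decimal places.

With v = 0.671 and u' = 0.819 (in units of c),
u = (u' + v)/(1 + u'v/c²):
u = (0.819 + 0.671) / (1 + 0.819·0.671) = 1.4900/1.5495 = 0.9616

0.962c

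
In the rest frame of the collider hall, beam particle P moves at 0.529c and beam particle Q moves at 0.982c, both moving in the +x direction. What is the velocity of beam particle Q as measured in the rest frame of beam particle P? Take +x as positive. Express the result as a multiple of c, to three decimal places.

+0.943c

β_A = 0.529, β_B = 0.982.
Transform to A's frame with the inverse velocity-addition law: u' = (u − v)/(1 − uv/c²), taking u = β_B and v = β_A.
u' = (0.982 − 0.529) / (1 − (0.529)(0.982)) = 0.4530/0.4805 = 0.9427.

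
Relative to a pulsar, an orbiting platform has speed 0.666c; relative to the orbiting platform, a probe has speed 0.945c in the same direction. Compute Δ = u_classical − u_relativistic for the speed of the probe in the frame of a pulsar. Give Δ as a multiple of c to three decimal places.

Δ = 0.622c

Galilean: u_cl = 0.945 + 0.666 = 1.6110.
Relativistic: u_rel = (0.945 + 0.666) / (1 + 0.945·0.666) = 1.6110/1.6294 = 0.9887.
Δ = 1.6110 − 0.9887 = 0.6223.
(The classical prediction exceeds c; the relativistic result does not.)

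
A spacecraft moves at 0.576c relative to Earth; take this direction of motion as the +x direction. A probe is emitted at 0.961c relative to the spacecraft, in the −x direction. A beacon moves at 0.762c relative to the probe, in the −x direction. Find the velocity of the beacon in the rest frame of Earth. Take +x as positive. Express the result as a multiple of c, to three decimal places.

Apply u = (u' + v)/(1 + u'v/c²) successively, working outward toward Earth.
Start: velocity of the spacecraft relative to Earth = 0.5760c.
Compose with the probe (u' = -0.961 in the spacecraft frame): u_1 = (-0.961 + 0.576) / (1 + (-0.961)·0.576) = -0.3850/0.4465 = -0.8623.
Compose with the beacon (u' = -0.762 in the probe frame): u_2 = (-0.762 + (-0.862)) / (1 + (-0.762)·(-0.862)) = -1.6243/1.6571 = -0.9802.

-0.980c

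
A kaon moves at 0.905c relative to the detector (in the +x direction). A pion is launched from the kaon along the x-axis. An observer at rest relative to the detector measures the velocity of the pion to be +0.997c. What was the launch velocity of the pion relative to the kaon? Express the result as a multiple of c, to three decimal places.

+0.942c

Invert the composition law: u' = (u − v)/(1 − uv/c²).
u' = (0.997 − 0.905) / (1 − (0.997)(0.905)) = 0.0920/0.0977 = 0.9415.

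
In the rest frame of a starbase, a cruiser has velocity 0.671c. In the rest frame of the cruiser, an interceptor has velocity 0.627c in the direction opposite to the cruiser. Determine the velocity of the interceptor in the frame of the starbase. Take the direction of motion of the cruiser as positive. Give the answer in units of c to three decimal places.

With v = 0.671 and u' = -0.627 (in units of c),
u = (u' + v)/(1 + u'v/c²):
u = (-0.627 + 0.671) / (1 + (-0.627)·0.671) = 0.0440/0.5793 = 0.0760
(Galilean addition would give +0.044c.)

+0.076c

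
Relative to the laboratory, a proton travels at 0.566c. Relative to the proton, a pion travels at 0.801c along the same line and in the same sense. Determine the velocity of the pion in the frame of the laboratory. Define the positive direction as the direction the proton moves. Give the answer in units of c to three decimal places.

0.941c

With v = 0.566 and u' = 0.801 (in units of c),
u = (u' + v)/(1 + u'v/c²):
u = (0.801 + 0.566) / (1 + 0.801·0.566) = 1.3670/1.4534 = 0.9406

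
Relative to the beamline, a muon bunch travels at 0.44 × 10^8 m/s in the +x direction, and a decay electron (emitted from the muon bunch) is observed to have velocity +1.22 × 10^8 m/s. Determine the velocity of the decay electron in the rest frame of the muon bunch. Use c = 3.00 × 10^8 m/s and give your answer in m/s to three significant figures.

+8.29 × 10^7 m/s

v = 0.147c, u = 0.407c.
Invert the composition law: u' = (u − v)/(1 − uv/c²).
u' = (0.407 − 0.147) / (1 − (0.407)(0.147)) = 0.2600/0.9404 = 0.2765.
u' = 0.2765 × 3.00 × 10^8 m/s.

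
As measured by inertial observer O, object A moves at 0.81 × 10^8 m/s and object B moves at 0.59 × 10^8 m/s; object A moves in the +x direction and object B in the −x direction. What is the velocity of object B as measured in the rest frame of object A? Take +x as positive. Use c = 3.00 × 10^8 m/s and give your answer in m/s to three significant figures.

-1.33 × 10^8 m/s

β_A = 0.270, β_B = -0.197 (dividing each by c = 3.00 × 10^8 m/s).
Transform to A's frame with the inverse velocity-addition law: u' = (u − v)/(1 − uv/c²), taking u = β_B and v = β_A.
u' = (-0.197 − 0.270) / (1 − (0.270)(-0.197)) = -0.4667/1.0531 = -0.4431.
u' = -0.4431 × 3.00 × 10^8 m/s.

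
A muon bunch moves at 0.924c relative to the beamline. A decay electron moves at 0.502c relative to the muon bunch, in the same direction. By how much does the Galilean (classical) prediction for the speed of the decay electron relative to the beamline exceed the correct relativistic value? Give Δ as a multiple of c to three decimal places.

Galilean: u_cl = 0.502 + 0.924 = 1.4260.
Relativistic: u_rel = (0.502 + 0.924) / (1 + 0.502·0.924) = 1.4260/1.4638 = 0.9741.
Δ = 1.4260 − 0.9741 = 0.4519.
(The classical prediction exceeds c; the relativistic result does not.)

Δ = 0.452c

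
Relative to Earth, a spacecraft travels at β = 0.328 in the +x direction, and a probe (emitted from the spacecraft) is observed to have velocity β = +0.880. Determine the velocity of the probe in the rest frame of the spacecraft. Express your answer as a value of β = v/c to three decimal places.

β = +0.776

Invert the composition law: u' = (u − v)/(1 − uv/c²).
u' = (0.880 − 0.328) / (1 − (0.880)(0.328)) = 0.5520/0.7114 = 0.7760.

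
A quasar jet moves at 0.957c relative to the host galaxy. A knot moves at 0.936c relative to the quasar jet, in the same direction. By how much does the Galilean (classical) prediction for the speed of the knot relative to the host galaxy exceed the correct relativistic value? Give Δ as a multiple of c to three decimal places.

Δ = 0.894c

Galilean: u_cl = 0.936 + 0.957 = 1.8930.
Relativistic: u_rel = (0.936 + 0.957) / (1 + 0.936·0.957) = 1.8930/1.8958 = 0.9985.
Δ = 1.8930 − 0.9985 = 0.8945.
(The classical prediction exceeds c; the relativistic result does not.)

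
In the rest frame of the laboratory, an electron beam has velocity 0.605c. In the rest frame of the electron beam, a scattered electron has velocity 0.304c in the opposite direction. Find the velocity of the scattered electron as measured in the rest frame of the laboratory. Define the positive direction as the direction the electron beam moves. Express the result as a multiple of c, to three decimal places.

With v = 0.605 and u' = -0.304 (in units of c),
u = (u' + v)/(1 + u'v/c²):
u = (-0.304 + 0.605) / (1 + (-0.304)·0.605) = 0.3010/0.8161 = 0.3688

+0.369c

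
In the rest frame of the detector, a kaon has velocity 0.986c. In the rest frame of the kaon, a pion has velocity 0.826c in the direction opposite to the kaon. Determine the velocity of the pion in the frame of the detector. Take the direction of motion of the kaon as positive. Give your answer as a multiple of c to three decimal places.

+0.862c

With v = 0.986 and u' = -0.826 (in units of c),
u = (u' + v)/(1 + u'v/c²):
u = (-0.826 + 0.986) / (1 + (-0.826)·0.986) = 0.1600/0.1856 = 0.8622
(Galilean addition would give +0.160c.)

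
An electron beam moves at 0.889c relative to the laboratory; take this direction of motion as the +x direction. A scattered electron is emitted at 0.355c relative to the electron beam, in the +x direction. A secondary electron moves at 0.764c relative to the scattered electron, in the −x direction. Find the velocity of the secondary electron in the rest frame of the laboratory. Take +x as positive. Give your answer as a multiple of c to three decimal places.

+0.654c

Apply u = (u' + v)/(1 + u'v/c²) successively, working outward toward the laboratory.
Start: velocity of the electron beam relative to the laboratory = 0.8890c.
Compose with the scattered electron (u' = 0.355 in the electron beam frame): u_1 = (0.355 + 0.889) / (1 + 0.355·0.889) = 1.2440/1.3156 = 0.9456.
Compose with the secondary electron (u' = -0.764 in the scattered electron frame): u_2 = (-0.764 + 0.946) / (1 + (-0.764)·0.946) = 0.1816/0.2776 = 0.6542.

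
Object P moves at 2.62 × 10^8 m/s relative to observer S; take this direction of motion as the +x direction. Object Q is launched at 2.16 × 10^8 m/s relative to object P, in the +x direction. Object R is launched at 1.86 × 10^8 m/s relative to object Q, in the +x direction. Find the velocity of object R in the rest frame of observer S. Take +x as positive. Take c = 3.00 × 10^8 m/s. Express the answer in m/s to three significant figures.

Apply u = (u' + v)/(1 + u'v/c²) successively, working outward toward observer S.
(Dividing each given speed by c = 3.00 × 10^8 m/s to work in units of c.)
Start: velocity of object P relative to observer S = 0.8733c.
Compose with object Q (u' = 0.720 in object P frame): u_1 = (0.720 + 0.873) / (1 + 0.720·0.873) = 1.5933/1.6288 = 0.9782.
Compose with object R (u' = 0.620 in object Q frame): u_2 = (0.620 + 0.978) / (1 + 0.620·0.978) = 1.5982/1.6065 = 0.9948.
So u = 0.9948 × 3.00 × 10^8 m/s.

2.98 × 10^8 m/s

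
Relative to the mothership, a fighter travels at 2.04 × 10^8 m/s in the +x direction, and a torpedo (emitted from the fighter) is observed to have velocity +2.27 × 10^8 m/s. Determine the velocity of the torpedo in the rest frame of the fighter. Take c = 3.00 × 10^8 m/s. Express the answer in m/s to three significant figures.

+4.74 × 10^7 m/s

v = 0.680c, u = 0.757c.
Invert the composition law: u' = (u − v)/(1 − uv/c²).
u' = (0.757 − 0.680) / (1 − (0.757)(0.680)) = 0.0767/0.4855 = 0.1579.
u' = 0.1579 × 3.00 × 10^8 m/s.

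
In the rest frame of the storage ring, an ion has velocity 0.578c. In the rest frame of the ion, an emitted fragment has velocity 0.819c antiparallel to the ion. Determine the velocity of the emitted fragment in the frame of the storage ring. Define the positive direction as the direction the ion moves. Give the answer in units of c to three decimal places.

With v = 0.578 and u' = -0.819 (in units of c),
u = (u' + v)/(1 + u'v/c²):
u = (-0.819 + 0.578) / (1 + (-0.819)·0.578) = -0.2410/0.5266 = -0.4576

-0.458c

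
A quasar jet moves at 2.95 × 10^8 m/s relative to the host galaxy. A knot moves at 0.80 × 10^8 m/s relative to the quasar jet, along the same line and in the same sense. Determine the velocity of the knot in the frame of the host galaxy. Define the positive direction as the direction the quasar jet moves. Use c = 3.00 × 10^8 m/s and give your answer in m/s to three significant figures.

2.97 × 10^8 m/s

In units of c (dividing by 3.00 × 10^8 m/s): v = 0.983, u' = 0.267.
u = (u' + v)/(1 + u'v/c²):
u = (0.267 + 0.983) / (1 + 0.267·0.983) = 1.2500/1.2622 = 0.9903
(Galilean addition would give +1.250c, exceeding c.)
Converting back: u = 0.9903 × 3.00 × 10^8 m/s.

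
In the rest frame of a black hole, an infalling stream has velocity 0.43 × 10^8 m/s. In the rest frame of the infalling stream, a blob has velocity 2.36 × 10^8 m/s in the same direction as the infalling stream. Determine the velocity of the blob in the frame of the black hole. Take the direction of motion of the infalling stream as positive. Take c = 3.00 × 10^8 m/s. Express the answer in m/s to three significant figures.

2.51 × 10^8 m/s

In units of c (dividing by 3.00 × 10^8 m/s): v = 0.143, u' = 0.787.
u = (u' + v)/(1 + u'v/c²):
u = (0.787 + 0.143) / (1 + 0.787·0.143) = 0.9300/1.1128 = 0.8358
(Galilean addition would give +0.930c.)
Converting back: u = 0.8358 × 3.00 × 10^8 m/s.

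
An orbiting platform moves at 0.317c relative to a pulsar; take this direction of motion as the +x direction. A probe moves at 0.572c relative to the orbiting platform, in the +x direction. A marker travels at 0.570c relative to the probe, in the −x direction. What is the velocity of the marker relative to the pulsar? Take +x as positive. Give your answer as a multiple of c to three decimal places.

Apply u = (u' + v)/(1 + u'v/c²) successively, working outward toward the pulsar.
Start: velocity of the orbiting platform relative to the pulsar = 0.3170c.
Compose with the probe (u' = 0.572 in the orbiting platform frame): u_1 = (0.572 + 0.317) / (1 + 0.572·0.317) = 0.8890/1.1813 = 0.7525.
Compose with the marker (u' = -0.570 in the probe frame): u_2 = (-0.570 + 0.753) / (1 + (-0.570)·0.753) = 0.1825/0.5710 = 0.3197.

+0.320c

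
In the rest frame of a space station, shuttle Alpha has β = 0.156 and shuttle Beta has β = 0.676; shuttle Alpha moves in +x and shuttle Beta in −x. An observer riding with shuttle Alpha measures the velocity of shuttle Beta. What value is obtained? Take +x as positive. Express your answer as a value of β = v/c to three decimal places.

β = -0.753

β_A = 0.156, β_B = -0.676.
Transform to A's frame with the inverse velocity-addition law: u' = (u − v)/(1 − uv/c²), taking u = β_B and v = β_A.
u' = (-0.676 − 0.156) / (1 − (0.156)(-0.676)) = -0.8320/1.1055 = -0.7526.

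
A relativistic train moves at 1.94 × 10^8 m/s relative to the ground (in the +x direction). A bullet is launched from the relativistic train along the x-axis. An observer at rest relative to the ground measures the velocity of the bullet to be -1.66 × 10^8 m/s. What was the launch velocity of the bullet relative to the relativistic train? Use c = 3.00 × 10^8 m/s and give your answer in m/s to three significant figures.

-2.65 × 10^8 m/s

v = 0.647c, u = -0.553c.
Invert the composition law: u' = (u − v)/(1 − uv/c²).
u' = (-0.553 − 0.647) / (1 − (-0.553)(0.647)) = -1.2000/1.3578 = -0.8838.
u' = -0.8838 × 3.00 × 10^8 m/s.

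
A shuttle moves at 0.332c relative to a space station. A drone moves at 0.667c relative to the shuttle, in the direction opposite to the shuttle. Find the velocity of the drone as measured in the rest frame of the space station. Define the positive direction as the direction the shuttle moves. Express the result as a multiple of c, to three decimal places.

-0.430c

With v = 0.332 and u' = -0.667 (in units of c),
u = (u' + v)/(1 + u'v/c²):
u = (-0.667 + 0.332) / (1 + (-0.667)·0.332) = -0.3350/0.7786 = -0.4303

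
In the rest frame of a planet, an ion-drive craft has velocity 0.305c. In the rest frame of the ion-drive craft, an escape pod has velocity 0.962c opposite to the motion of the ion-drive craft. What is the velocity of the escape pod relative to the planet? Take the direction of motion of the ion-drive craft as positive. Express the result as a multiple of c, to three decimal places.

With v = 0.305 and u' = -0.962 (in units of c),
u = (u' + v)/(1 + u'v/c²):
u = (-0.962 + 0.305) / (1 + (-0.962)·0.305) = -0.6570/0.7066 = -0.9298

-0.930c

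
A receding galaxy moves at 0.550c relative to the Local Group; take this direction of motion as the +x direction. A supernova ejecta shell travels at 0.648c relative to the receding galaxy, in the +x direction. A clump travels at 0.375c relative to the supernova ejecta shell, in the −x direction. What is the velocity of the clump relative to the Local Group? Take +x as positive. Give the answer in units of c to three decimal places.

Apply u = (u' + v)/(1 + u'v/c²) successively, working outward toward the Local Group.
Start: velocity of the receding galaxy relative to the Local Group = 0.5500c.
Compose with the supernova ejecta shell (u' = 0.648 in the receding galaxy frame): u_1 = (0.648 + 0.550) / (1 + 0.648·0.550) = 1.1980/1.3564 = 0.8832.
Compose with the clump (u' = -0.375 in the supernova ejecta shell frame): u_2 = (-0.375 + 0.883) / (1 + (-0.375)·0.883) = 0.5082/0.6688 = 0.7599.

+0.760c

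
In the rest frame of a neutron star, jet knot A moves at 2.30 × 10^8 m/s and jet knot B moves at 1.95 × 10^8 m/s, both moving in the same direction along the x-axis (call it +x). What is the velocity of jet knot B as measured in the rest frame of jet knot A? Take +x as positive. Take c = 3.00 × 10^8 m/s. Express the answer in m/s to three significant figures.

-6.98 × 10^7 m/s

β_A = 0.767, β_B = 0.650 (dividing each by c = 3.00 × 10^8 m/s).
Transform to A's frame with the inverse velocity-addition law: u' = (u − v)/(1 − uv/c²), taking u = β_B and v = β_A.
u' = (0.650 − 0.767) / (1 − (0.767)(0.650)) = -0.1167/0.5017 = -0.2326.
u' = -0.2326 × 3.00 × 10^8 m/s.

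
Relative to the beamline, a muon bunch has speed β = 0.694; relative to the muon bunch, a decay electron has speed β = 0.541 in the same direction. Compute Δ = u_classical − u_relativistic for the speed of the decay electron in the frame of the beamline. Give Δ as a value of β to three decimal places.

Δ = 0.337

Galilean: u_cl = 0.541 + 0.694 = 1.2350.
Relativistic: u_rel = (0.541 + 0.694) / (1 + 0.541·0.694) = 1.2350/1.3755 = 0.8979.
Δ = 1.2350 − 0.8979 = 0.3371.
(The classical prediction exceeds c; the relativistic result does not.)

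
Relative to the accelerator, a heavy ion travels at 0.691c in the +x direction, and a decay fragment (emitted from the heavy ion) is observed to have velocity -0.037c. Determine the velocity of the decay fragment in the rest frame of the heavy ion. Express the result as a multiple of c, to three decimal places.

-0.710c

Invert the composition law: u' = (u − v)/(1 − uv/c²).
u' = (-0.037 − 0.691) / (1 − (-0.037)(0.691)) = -0.7280/1.0256 = -0.7099.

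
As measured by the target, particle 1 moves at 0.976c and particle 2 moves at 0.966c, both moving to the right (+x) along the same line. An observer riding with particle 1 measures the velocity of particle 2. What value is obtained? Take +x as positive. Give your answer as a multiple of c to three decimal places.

-0.175c

β_A = 0.976, β_B = 0.966.
Transform to A's frame with the inverse velocity-addition law: u' = (u − v)/(1 − uv/c²), taking u = β_B and v = β_A.
u' = (0.966 − 0.976) / (1 − (0.976)(0.966)) = -0.0100/0.0572 = -0.1749.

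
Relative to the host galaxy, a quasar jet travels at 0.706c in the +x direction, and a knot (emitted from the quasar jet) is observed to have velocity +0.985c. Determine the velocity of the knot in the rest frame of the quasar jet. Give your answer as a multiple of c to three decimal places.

+0.916c

Invert the composition law: u' = (u − v)/(1 − uv/c²).
u' = (0.985 − 0.706) / (1 − (0.985)(0.706)) = 0.2790/0.3046 = 0.9160.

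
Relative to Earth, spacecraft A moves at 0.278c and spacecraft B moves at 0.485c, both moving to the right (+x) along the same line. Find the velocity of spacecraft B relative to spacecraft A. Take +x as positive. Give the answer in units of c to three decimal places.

+0.239c

β_A = 0.278, β_B = 0.485.
Transform to A's frame with the inverse velocity-addition law: u' = (u − v)/(1 − uv/c²), taking u = β_B and v = β_A.
u' = (0.485 − 0.278) / (1 − (0.278)(0.485)) = 0.2070/0.8652 = 0.2393.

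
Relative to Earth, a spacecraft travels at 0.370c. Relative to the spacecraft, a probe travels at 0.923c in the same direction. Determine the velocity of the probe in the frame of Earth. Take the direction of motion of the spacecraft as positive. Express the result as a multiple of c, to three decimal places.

With v = 0.370 and u' = 0.923 (in units of c),
u = (u' + v)/(1 + u'v/c²):
u = (0.923 + 0.370) / (1 + 0.923·0.370) = 1.2930/1.3415 = 0.9638

0.964c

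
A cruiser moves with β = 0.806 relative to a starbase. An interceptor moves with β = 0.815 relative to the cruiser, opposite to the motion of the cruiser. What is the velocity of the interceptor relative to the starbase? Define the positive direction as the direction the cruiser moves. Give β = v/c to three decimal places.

With v = 0.806 and u' = -0.815 (in units of c),
u = (u' + v)/(1 + u'v/c²):
u = (-0.815 + 0.806) / (1 + (-0.815)·0.806) = -0.0090/0.3431 = -0.0262

β = -0.026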